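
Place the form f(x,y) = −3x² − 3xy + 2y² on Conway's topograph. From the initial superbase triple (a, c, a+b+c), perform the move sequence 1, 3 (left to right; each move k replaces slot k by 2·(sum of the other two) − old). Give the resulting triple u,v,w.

start (-3,2,-4) = (f(1,0),f(0,1),f(1,1))
replace slot 1: 2·(2+(-4)) − (-3) = -1 → (-1,2,-4)
replace slot 3: 2·((-1)+2) − (-4) = 6 → (-1,2,6)

-1,2,6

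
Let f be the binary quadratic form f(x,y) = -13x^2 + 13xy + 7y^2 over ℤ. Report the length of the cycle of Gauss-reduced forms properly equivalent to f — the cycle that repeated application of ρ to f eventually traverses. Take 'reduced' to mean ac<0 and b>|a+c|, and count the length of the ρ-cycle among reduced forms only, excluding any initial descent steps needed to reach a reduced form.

D = 533, ⌊√D⌋ = 23
river: ρ → (7,15,-11)
river: ρ → (-11,7,11)
river: ρ → (11,15,-7)
river: ρ → (-7,13,13)
river: ρ → (13,13,-7)
river: ρ → (-7,15,11)
river: ρ → (11,7,-11)
river: ρ → (-11,15,7)
river: ρ → (7,13,-13)
river: ρ → (-13,13,7)
ρ-cycle length = 10 (tail of 0 descent steps not counted)

10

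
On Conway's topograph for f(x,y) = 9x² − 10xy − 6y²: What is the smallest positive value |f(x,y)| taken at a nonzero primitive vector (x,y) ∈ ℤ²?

descent: ρ → (-6,10,9)  [lands on river]
river: ρ → (9,8,-7)
river: ρ → (-7,6,10)
river: ρ → (10,14,-3)
river: ρ → (-3,16,5)
river: ρ → (5,14,-6)
closes: descent 1, river 6
min |a| on river = 3

3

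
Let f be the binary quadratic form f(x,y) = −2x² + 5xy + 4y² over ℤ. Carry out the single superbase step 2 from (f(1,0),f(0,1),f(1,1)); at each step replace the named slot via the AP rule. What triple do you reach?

start (-2,4,7) = (f(1,0),f(0,1),f(1,1))
replace slot 2: 2·((-2)+7) − 4 = 6 → (-2,6,7)

-2,6,7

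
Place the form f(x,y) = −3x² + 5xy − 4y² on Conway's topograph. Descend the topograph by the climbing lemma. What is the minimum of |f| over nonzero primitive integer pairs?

translate: b→1 (≡-5 mod 6), so (3,-5,4)→(3,1,2)
flip: (3,1,2)→(2,-1,3)
reduced (well bottom): (2,-1,3) with a≤c, −a<b≤a
well minimum |f| = |-2| = 2 (negative-definite)

2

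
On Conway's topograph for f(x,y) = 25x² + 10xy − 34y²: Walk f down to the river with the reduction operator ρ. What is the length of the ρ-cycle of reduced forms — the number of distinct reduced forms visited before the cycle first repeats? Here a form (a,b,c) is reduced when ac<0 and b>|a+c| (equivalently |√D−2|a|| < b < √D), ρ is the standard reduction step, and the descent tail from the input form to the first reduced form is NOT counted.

D = 3500, ⌊√D⌋ = 59
river: ρ → (-34,58,1)
river: ρ → (1,58,-34)
river: ρ → (-34,10,25)
river: ρ → (25,40,-19)
river: ρ → (-19,36,29)
river: ρ → (29,22,-26)
river: ρ → (-26,30,25)
river: ρ → (25,20,-31)
river: ρ → (-31,42,14)
river: ρ → (14,42,-31)
river: ρ → (-31,20,25)
river: ρ → (25,30,-26)
river: ρ → (-26,22,29)
river: ρ → (29,36,-19)
river: ρ → (-19,40,25)
river: ρ → (25,10,-34)
ρ-cycle length = 16 (tail of 0 descent steps not counted)

16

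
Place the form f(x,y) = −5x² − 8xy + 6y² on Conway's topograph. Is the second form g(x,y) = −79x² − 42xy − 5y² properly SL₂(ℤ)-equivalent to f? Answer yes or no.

D₁ = 184, D₂ = 184
river cycle of f (length 12): (6, 8, -5), (-5, 12, 2), (2, 12, -5), (-5, 8, 6), (6, 4, -7), (-7, 10, 3), (3, 8, -10), (-10, 12, 1), (1, 12, -10), (-10, 8, 3), … (2 more)
river cycle of g (length 12): (-5, 12, 2), (2, 12, -5), (-5, 8, 6), (6, 4, -7), (-7, 10, 3), (3, 8, -10), (-10, 12, 1), (1, 12, -10), (-10, 8, 3), (3, 10, -7), … (2 more)
cycles coincide ⇒ equivalent

yes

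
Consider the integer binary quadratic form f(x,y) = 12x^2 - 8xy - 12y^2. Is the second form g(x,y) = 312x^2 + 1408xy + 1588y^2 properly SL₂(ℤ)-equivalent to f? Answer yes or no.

D₁ = 640, D₂ = 640
river cycle of f (length 6): (-12, 8, 12), (12, 16, -8), (-8, 16, 12), (12, 8, -12), (-12, 16, 8), (8, 16, -12)
river cycle of g (length 6): (-8, 16, 12), (12, 8, -12), (-12, 16, 8), (8, 16, -12), (-12, 8, 12), (12, 16, -8)
cycles coincide ⇒ equivalent

yes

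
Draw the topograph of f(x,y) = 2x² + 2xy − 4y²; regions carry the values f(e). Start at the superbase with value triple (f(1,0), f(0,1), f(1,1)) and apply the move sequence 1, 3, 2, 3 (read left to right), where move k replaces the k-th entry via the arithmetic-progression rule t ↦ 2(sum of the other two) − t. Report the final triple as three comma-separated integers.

start (2,-4,0) = (f(1,0),f(0,1),f(1,1))
replace slot 1: 2·((-4)+0) − 2 = -10 → (-10,-4,0)
replace slot 3: 2·((-10)+(-4)) − 0 = -28 → (-10,-4,-28)
replace slot 2: 2·((-10)+(-28)) − (-4) = -72 → (-10,-72,-28)
replace slot 3: 2·((-10)+(-72)) − (-28) = -136 → (-10,-72,-136)

-10,-72,-136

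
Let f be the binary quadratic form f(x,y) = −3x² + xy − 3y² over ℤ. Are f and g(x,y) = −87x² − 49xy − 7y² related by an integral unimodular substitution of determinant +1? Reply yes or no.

D₁ = -35, D₂ = -35
f is negative-definite; reduce −f:
−f: flip: (3,-1,3)→(3,1,3)
−f: reduced (well bottom): (3,1,3) with a≤c, −a<b≤a
flip sign back: reduced form of f is (-3,-1,-3)
g is negative-definite; reduce −g:
−g: flip: (87,49,7)→(7,-49,87)
−g: translate: b→7 (≡-49 mod 14), so (7,-49,87)→(7,7,3)
−g: flip: (7,7,3)→(3,-7,7)
−g: translate: b→-1 (≡-7 mod 6), so (3,-7,7)→(3,-1,3)
−g: flip: (3,-1,3)→(3,1,3)
−g: reduced (well bottom): (3,1,3) with a≤c, −a<b≤a
flip sign back: reduced form of g is (-3,-1,-3)
reduced forms (-3, -1, -3) vs (-3, -1, -3) ⇒ equivalent

yes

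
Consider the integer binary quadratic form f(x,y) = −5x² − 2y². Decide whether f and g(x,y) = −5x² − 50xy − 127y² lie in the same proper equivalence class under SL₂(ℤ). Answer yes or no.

D₁ = -40, D₂ = -40
f is negative-definite; reduce −f:
−f: flip: (5,0,2)→(2,0,5)
−f: reduced (well bottom): (2,0,5) with a≤c, −a<b≤a
flip sign back: reduced form of f is (-2,0,-5)
g is negative-definite; reduce −g:
−g: translate: b→0 (≡50 mod 10), so (5,50,127)→(5,0,2)
−g: flip: (5,0,2)→(2,0,5)
−g: reduced (well bottom): (2,0,5) with a≤c, −a<b≤a
flip sign back: reduced form of g is (-2,0,-5)
reduced forms (-2, 0, -5) vs (-2, 0, -5) ⇒ equivalent

yes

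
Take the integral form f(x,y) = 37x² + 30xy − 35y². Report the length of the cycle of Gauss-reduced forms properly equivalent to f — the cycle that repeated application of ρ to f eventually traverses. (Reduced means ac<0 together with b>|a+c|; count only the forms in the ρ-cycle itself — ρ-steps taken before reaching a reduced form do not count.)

D = 6080, ⌊√D⌋ = 77
river: ρ → (-35,40,32)
river: ρ → (32,24,-43)
river: ρ → (-43,62,13)
river: ρ → (13,68,-28)
river: ρ → (-28,44,37)
river: ρ → (37,30,-35)
ρ-cycle length = 6 (tail of 0 descent steps not counted)

6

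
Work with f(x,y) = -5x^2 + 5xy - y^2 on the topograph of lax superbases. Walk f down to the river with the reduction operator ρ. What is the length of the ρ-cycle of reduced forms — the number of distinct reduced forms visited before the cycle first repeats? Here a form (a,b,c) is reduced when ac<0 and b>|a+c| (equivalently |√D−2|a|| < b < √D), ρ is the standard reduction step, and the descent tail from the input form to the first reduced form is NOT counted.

D = 5, ⌊√D⌋ = 2
descent: ρ → (-1,1,1)  [lands on river]
river: ρ → (1,1,-1)
ρ-cycle length = 2 (tail of 1 descent step not counted)

2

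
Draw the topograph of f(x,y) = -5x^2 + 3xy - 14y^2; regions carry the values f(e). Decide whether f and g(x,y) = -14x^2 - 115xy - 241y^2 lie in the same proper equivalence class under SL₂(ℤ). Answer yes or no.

D₁ = -271, D₂ = -271
f is negative-definite; reduce −f:
−f: reduced (well bottom): (5,-3,14) with a≤c, −a<b≤a
flip sign back: reduced form of f is (-5,3,-14)
g is negative-definite; reduce −g:
−g: translate: b→3 (≡115 mod 28), so (14,115,241)→(14,3,5)
−g: flip: (14,3,5)→(5,-3,14)
−g: reduced (well bottom): (5,-3,14) with a≤c, −a<b≤a
flip sign back: reduced form of g is (-5,3,-14)
reduced forms (-5, 3, -14) vs (-5, 3, -14) ⇒ equivalent

yes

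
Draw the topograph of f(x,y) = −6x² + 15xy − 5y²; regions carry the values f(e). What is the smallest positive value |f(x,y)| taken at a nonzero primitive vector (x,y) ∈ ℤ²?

descent: ρ → (-5,5,4)  [lands on river]
river: ρ → (4,3,-6)
river: ρ → (-6,9,1)
river: ρ → (1,9,-6)
river: ρ → (-6,3,4)
river: ρ → (4,5,-5)
closes: descent 1, river 6
min |a| on river = 1

1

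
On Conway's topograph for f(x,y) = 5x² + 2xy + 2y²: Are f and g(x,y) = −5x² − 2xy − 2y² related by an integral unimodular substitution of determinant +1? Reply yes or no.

D₁ = -36, D₂ = -36
f: flip: (5,2,2)→(2,-2,5)
f: translate: b→2 (≡-2 mod 4), so (2,-2,5)→(2,2,5)
f: reduced (well bottom): (2,2,5) with a≤c, −a<b≤a
g is negative-definite; reduce −g:
−g: flip: (5,2,2)→(2,-2,5)
−g: translate: b→2 (≡-2 mod 4), so (2,-2,5)→(2,2,5)
−g: reduced (well bottom): (2,2,5) with a≤c, −a<b≤a
flip sign back: reduced form of g is (-2,-2,-5)
reduced forms (2, 2, 5) vs (-2, -2, -5) ⇒ inequivalent

no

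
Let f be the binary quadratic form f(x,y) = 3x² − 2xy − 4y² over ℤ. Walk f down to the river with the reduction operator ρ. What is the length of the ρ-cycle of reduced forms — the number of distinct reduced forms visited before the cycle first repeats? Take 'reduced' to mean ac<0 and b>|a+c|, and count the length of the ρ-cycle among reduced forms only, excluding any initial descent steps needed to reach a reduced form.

D = 52, ⌊√D⌋ = 7
descent: ρ → (-4,2,3)  [lands on river]
river: ρ → (3,4,-3)
river: ρ → (-3,2,4)
river: ρ → (4,6,-1)
river: ρ → (-1,6,4)
river: ρ → (4,2,-3)
river: ρ → (-3,4,3)
river: ρ → (3,2,-4)
river: ρ → (-4,6,1)
river: ρ → (1,6,-4)
ρ-cycle length = 10 (tail of 1 descent step not counted)

10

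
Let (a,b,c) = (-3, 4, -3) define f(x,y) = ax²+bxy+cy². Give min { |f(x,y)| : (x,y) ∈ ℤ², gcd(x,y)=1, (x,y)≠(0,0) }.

translate: b→2 (≡-4 mod 6), so (3,-4,3)→(3,2,2)
flip: (3,2,2)→(2,-2,3)
translate: b→2 (≡-2 mod 4), so (2,-2,3)→(2,2,3)
reduced (well bottom): (2,2,3) with a≤c, −a<b≤a
well minimum |f| = |-2| = 2 (negative-definite)

2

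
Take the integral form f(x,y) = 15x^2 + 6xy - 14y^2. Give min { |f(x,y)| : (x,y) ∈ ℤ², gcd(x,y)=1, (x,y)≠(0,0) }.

river: ρ → (-14,22,7)
river: ρ → (7,20,-17)
river: ρ → (-17,14,10)
river: ρ → (10,26,-5)
river: ρ → (-5,24,15)
river: ρ → (15,6,-14)
closes: descent 0, river 6
min |a| on river = 5

5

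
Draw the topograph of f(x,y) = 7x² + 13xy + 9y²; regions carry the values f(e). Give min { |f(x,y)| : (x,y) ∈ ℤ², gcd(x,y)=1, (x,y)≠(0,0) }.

translate: b→-1 (≡13 mod 14), so (7,13,9)→(7,-1,3)
flip: (7,-1,3)→(3,1,7)
reduced (well bottom): (3,1,7) with a≤c, −a<b≤a
well minimum = a = 3

3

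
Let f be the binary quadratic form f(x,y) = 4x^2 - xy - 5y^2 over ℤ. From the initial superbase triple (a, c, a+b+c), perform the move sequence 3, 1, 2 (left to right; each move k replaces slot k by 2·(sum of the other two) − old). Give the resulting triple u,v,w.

start (4,-5,-2) = (f(1,0),f(0,1),f(1,1))
replace slot 3: 2·(4+(-5)) − (-2) = 0 → (4,-5,0)
replace slot 1: 2·((-5)+0) − 4 = -14 → (-14,-5,0)
replace slot 2: 2·((-14)+0) − (-5) = -23 → (-14,-23,0)

-14,-23,0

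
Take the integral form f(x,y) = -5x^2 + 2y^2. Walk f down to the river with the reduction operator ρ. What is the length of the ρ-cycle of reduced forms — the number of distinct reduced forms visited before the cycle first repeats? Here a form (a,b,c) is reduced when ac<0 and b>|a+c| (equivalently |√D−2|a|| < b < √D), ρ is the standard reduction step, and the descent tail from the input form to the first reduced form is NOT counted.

D = 40, ⌊√D⌋ = 6
descent: ρ → (2,4,-3)  [lands on river]
river: ρ → (-3,2,3)
river: ρ → (3,4,-2)
river: ρ → (-2,4,3)
river: ρ → (3,2,-3)
river: ρ → (-3,4,2)
ρ-cycle length = 6 (tail of 1 descent step not counted)

6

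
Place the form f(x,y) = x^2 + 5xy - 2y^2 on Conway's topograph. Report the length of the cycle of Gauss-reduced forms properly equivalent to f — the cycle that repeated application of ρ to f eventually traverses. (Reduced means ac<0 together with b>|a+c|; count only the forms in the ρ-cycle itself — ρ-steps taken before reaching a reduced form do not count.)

D = 33, ⌊√D⌋ = 5
river: ρ → (-2,3,3)
river: ρ → (3,3,-2)
river: ρ → (-2,5,1)
river: ρ → (1,5,-2)
ρ-cycle length = 4 (tail of 0 descent steps not counted)

4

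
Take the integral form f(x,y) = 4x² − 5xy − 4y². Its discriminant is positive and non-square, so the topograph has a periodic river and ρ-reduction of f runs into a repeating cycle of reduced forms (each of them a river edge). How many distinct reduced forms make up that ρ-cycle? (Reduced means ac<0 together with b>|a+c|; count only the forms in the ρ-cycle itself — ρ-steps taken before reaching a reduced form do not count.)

D = 89, ⌊√D⌋ = 9
descent: ρ → (-4,5,4)  [lands on river]
river: ρ → (4,3,-5)
river: ρ → (-5,7,2)
river: ρ → (2,9,-1)
river: ρ → (-1,9,2)
river: ρ → (2,7,-5)
river: ρ → (-5,3,4)
river: ρ → (4,5,-4)
river: ρ → (-4,3,5)
river: ρ → (5,7,-2)
river: ρ → (-2,9,1)
river: ρ → (1,9,-2)
river: ρ → (-2,7,5)
river: ρ → (5,3,-4)
ρ-cycle length = 14 (tail of 1 descent step not counted)

14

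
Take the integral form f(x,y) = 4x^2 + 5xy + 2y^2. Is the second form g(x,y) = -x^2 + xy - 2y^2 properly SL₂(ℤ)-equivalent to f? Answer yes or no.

D₁ = -7, D₂ = -7
f: translate: b→-3 (≡5 mod 8), so (4,5,2)→(4,-3,1)
f: flip: (4,-3,1)→(1,3,4)
f: translate: b→1 (≡3 mod 2), so (1,3,4)→(1,1,2)
f: reduced (well bottom): (1,1,2) with a≤c, −a<b≤a
g is negative-definite; reduce −g:
−g: translate: b→1 (≡-1 mod 2), so (1,-1,2)→(1,1,2)
−g: reduced (well bottom): (1,1,2) with a≤c, −a<b≤a
flip sign back: reduced form of g is (-1,-1,-2)
reduced forms (1, 1, 2) vs (-1, -1, -2) ⇒ inequivalent

no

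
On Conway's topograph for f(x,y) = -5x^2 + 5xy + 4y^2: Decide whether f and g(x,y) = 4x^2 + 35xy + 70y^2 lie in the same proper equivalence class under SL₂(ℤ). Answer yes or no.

D₁ = 105, D₂ = 105
river cycle of f (length 6): (4, 3, -6), (-6, 9, 1), (1, 9, -6), (-6, 3, 4), (4, 5, -5), (-5, 5, 4)
river cycle of g (length 6): (4, 3, -6), (-6, 9, 1), (1, 9, -6), (-6, 3, 4), (4, 5, -5), (-5, 5, 4)
cycles coincide ⇒ equivalent

yes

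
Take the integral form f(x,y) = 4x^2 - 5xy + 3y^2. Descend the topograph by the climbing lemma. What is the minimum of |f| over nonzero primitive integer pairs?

translate: b→3 (≡-5 mod 8), so (4,-5,3)→(4,3,2)
flip: (4,3,2)→(2,-3,4)
translate: b→1 (≡-3 mod 4), so (2,-3,4)→(2,1,3)
reduced (well bottom): (2,1,3) with a≤c, −a<b≤a
well minimum = a = 2

2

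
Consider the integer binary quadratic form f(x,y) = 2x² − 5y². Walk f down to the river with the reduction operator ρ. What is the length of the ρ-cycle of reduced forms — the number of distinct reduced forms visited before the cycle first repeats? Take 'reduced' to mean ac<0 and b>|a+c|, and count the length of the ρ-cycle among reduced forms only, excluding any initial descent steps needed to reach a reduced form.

D = 40, ⌊√D⌋ = 6
descent: ρ → (-5,0,2)
descent: ρ → (2,4,-3)  [lands on river]
river: ρ → (-3,2,3)
river: ρ → (3,4,-2)
river: ρ → (-2,4,3)
river: ρ → (3,2,-3)
river: ρ → (-3,4,2)
ρ-cycle length = 6 (tail of 2 descent steps not counted)

6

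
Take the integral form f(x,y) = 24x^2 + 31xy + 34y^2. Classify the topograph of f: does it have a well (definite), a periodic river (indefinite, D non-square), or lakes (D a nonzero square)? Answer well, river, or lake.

D = b²−4ac = 31² − 4·24·34 = -2303
D < 0 ⇒ definite ⇒ every region one sign ⇒ single well

well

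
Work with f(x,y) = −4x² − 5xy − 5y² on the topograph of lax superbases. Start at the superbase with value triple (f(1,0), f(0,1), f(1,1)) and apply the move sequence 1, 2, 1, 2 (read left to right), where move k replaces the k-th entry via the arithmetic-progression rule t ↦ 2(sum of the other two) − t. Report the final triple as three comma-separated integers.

start (-4,-5,-14) = (f(1,0),f(0,1),f(1,1))
replace slot 1: 2·((-5)+(-14)) − (-4) = -34 → (-34,-5,-14)
replace slot 2: 2·((-34)+(-14)) − (-5) = -91 → (-34,-91,-14)
replace slot 1: 2·((-91)+(-14)) − (-34) = -176 → (-176,-91,-14)
replace slot 2: 2·((-176)+(-14)) − (-91) = -289 → (-176,-289,-14)

-176,-289,-14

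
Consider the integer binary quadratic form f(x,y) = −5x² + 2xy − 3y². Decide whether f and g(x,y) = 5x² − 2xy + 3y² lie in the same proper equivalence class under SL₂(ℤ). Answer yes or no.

D₁ = -56, D₂ = -56
f is negative-definite; reduce −f:
−f: flip: (5,-2,3)→(3,2,5)
−f: reduced (well bottom): (3,2,5) with a≤c, −a<b≤a
flip sign back: reduced form of f is (-3,-2,-5)
g: flip: (5,-2,3)→(3,2,5)
g: reduced (well bottom): (3,2,5) with a≤c, −a<b≤a
reduced forms (-3, -2, -5) vs (3, 2, 5) ⇒ inequivalent

no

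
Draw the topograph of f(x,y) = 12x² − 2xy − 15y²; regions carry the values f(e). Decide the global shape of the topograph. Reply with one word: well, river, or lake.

D = b²−4ac = (-2)² − 4·12·(-15) = 724
D > 0 non-square ⇒ indefinite ⇒ periodic river

river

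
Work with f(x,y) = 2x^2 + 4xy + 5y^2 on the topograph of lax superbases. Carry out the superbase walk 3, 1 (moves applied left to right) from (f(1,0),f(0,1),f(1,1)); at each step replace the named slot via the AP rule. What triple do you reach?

start (2,5,11) = (f(1,0),f(0,1),f(1,1))
replace slot 3: 2·(2+5) − 11 = 3 → (2,5,3)
replace slot 1: 2·(5+3) − 2 = 14 → (14,5,3)

14,5,3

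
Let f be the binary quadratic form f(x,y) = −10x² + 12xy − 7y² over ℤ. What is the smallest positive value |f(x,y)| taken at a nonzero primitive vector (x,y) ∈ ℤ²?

translate: b→8 (≡-12 mod 20), so (10,-12,7)→(10,8,5)
flip: (10,8,5)→(5,-8,10)
translate: b→2 (≡-8 mod 10), so (5,-8,10)→(5,2,7)
reduced (well bottom): (5,2,7) with a≤c, −a<b≤a
well minimum |f| = |-5| = 5 (negative-definite)

5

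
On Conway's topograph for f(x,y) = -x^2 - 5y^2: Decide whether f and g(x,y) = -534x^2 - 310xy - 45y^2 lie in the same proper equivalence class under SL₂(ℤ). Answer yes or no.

D₁ = -20, D₂ = -20
f is negative-definite; reduce −f:
−f: reduced (well bottom): (1,0,5) with a≤c, −a<b≤a
flip sign back: reduced form of f is (-1,0,-5)
g is negative-definite; reduce −g:
−g: flip: (534,310,45)→(45,-310,534)
−g: translate: b→-40 (≡-310 mod 90), so (45,-310,534)→(45,-40,9)
−g: flip: (45,-40,9)→(9,40,45)
−g: translate: b→4 (≡40 mod 18), so (9,40,45)→(9,4,1)
−g: flip: (9,4,1)→(1,-4,9)
−g: translate: b→0 (≡-4 mod 2), so (1,-4,9)→(1,0,5)
−g: reduced (well bottom): (1,0,5) with a≤c, −a<b≤a
flip sign back: reduced form of g is (-1,0,-5)
reduced forms (-1, 0, -5) vs (-1, 0, -5) ⇒ equivalent

yes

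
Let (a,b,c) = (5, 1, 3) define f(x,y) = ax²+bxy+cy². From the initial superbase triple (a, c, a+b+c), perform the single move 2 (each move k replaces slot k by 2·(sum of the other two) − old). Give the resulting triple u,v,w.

start (5,3,9) = (f(1,0),f(0,1),f(1,1))
replace slot 2: 2·(5+9) − 3 = 25 → (5,25,9)

5,25,9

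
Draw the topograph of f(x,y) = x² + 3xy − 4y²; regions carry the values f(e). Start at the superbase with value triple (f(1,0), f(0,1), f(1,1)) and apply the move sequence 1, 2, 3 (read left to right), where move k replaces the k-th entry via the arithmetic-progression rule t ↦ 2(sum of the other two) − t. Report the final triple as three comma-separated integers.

start (1,-4,0) = (f(1,0),f(0,1),f(1,1))
replace slot 1: 2·((-4)+0) − 1 = -9 → (-9,-4,0)
replace slot 2: 2·((-9)+0) − (-4) = -14 → (-9,-14,0)
replace slot 3: 2·((-9)+(-14)) − 0 = -46 → (-9,-14,-46)

-9,-14,-46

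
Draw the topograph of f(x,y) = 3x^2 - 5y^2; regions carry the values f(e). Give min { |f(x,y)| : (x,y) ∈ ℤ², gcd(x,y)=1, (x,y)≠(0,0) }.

descent: ρ → (-5,0,3)
descent: ρ → (3,6,-2)  [lands on river]
river: ρ → (-2,6,3)
closes: descent 2, river 2
min |a| on river = 2

2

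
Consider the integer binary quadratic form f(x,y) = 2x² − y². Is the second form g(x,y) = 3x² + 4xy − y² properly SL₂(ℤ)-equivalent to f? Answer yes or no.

D₁ = 8, D₂ = 28
discriminants differ ⇒ not SL₂(ℤ)-equivalent

no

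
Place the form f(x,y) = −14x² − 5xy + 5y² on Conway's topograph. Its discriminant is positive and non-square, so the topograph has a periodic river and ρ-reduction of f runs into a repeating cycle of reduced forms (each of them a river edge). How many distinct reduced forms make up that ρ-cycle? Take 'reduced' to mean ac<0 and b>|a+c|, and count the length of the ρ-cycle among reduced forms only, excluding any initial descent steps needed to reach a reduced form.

D = 305, ⌊√D⌋ = 17
descent: ρ → (5,15,-4)  [lands on river]
river: ρ → (-4,17,1)
river: ρ → (1,17,-4)
river: ρ → (-4,15,5)
ρ-cycle length = 4 (tail of 1 descent step not counted)

4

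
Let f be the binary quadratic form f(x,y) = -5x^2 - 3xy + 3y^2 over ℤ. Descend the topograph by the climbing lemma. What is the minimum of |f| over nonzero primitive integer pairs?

descent: ρ → (3,3,-5)  [lands on river]
river: ρ → (-5,7,1)
river: ρ → (1,7,-5)
river: ρ → (-5,3,3)
closes: descent 1, river 4
min |a| on river = 1

1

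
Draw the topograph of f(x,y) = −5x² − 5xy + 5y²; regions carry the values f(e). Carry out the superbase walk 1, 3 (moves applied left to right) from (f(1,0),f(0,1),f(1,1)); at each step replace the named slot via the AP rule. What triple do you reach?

start (-5,5,-5) = (f(1,0),f(0,1),f(1,1))
replace slot 1: 2·(5+(-5)) − (-5) = 5 → (5,5,-5)
replace slot 3: 2·(5+5) − (-5) = 25 → (5,5,25)

5,5,25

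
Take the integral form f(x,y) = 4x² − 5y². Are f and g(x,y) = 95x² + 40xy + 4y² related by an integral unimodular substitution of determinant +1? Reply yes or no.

D₁ = 80, D₂ = 80
river cycle of f (length 2): (4, 8, -1), (-1, 8, 4)
river cycle of g (length 2): (4, 8, -1), (-1, 8, 4)
cycles coincide ⇒ equivalent

yes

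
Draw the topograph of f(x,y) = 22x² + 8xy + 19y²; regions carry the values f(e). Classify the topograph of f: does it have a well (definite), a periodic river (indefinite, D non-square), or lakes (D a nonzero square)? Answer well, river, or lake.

D = b²−4ac = 8² − 4·22·19 = -1608
D < 0 ⇒ definite ⇒ every region one sign ⇒ single well

well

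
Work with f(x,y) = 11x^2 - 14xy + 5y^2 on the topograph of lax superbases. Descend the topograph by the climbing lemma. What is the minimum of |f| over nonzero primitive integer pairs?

translate: b→8 (≡-14 mod 22), so (11,-14,5)→(11,8,2)
flip: (11,8,2)→(2,-8,11)
translate: b→0 (≡-8 mod 4), so (2,-8,11)→(2,0,3)
reduced (well bottom): (2,0,3) with a≤c, −a<b≤a
well minimum = a = 2

2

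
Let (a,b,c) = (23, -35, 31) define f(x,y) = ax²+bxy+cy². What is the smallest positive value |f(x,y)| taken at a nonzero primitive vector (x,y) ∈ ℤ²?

translate: b→11 (≡-35 mod 46), so (23,-35,31)→(23,11,19)
flip: (23,11,19)→(19,-11,23)
reduced (well bottom): (19,-11,23) with a≤c, −a<b≤a
well minimum = a = 19

19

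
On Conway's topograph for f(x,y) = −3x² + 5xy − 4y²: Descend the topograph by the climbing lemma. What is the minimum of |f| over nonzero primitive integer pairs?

translate: b→1 (≡-5 mod 6), so (3,-5,4)→(3,1,2)
flip: (3,1,2)→(2,-1,3)
reduced (well bottom): (2,-1,3) with a≤c, −a<b≤a
well minimum |f| = |-2| = 2 (negative-definite)

2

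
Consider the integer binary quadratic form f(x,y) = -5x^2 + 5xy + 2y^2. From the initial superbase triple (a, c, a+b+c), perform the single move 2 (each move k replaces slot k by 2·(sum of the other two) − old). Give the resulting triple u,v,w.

start (-5,2,2) = (f(1,0),f(0,1),f(1,1))
replace slot 2: 2·((-5)+2) − 2 = -8 → (-5,-8,2)

-5,-8,2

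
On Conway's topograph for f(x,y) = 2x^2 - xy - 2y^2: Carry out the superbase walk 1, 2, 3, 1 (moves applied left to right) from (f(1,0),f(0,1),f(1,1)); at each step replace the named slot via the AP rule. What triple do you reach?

start (2,-2,-1) = (f(1,0),f(0,1),f(1,1))
replace slot 1: 2·((-2)+(-1)) − 2 = -8 → (-8,-2,-1)
replace slot 2: 2·((-8)+(-1)) − (-2) = -16 → (-8,-16,-1)
replace slot 3: 2·((-8)+(-16)) − (-1) = -47 → (-8,-16,-47)
replace slot 1: 2·((-16)+(-47)) − (-8) = -118 → (-118,-16,-47)

-118,-16,-47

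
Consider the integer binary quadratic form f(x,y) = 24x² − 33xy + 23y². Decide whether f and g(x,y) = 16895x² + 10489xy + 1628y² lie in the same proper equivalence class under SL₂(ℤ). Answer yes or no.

D₁ = -1119, D₂ = -1119
f: translate: b→15 (≡-33 mod 48), so (24,-33,23)→(24,15,14)
f: flip: (24,15,14)→(14,-15,24)
f: translate: b→13 (≡-15 mod 28), so (14,-15,24)→(14,13,23)
f: reduced (well bottom): (14,13,23) with a≤c, −a<b≤a
g: flip: (16895,10489,1628)→(1628,-10489,16895)
g: translate: b→-721 (≡-10489 mod 3256), so (1628,-10489,16895)→(1628,-721,80)
g: flip: (1628,-721,80)→(80,721,1628)
g: translate: b→-79 (≡721 mod 160), so (80,721,1628)→(80,-79,23)
g: flip: (80,-79,23)→(23,79,80)
g: translate: b→-13 (≡79 mod 46), so (23,79,80)→(23,-13,14)
g: flip: (23,-13,14)→(14,13,23)
g: reduced (well bottom): (14,13,23) with a≤c, −a<b≤a
reduced forms (14, 13, 23) vs (14, 13, 23) ⇒ equivalent

yes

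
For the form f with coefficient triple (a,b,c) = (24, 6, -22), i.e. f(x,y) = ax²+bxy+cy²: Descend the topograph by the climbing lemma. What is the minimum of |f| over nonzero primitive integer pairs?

river: ρ → (-22,38,8)
river: ρ → (8,42,-12)
river: ρ → (-12,30,26)
river: ρ → (26,22,-16)
river: ρ → (-16,42,6)
river: ρ → (6,42,-16)
river: ρ → (-16,22,26)
river: ρ → (26,30,-12)
river: ρ → (-12,42,8)
river: ρ → (8,38,-22)
river: ρ → (-22,6,24)
river: ρ → (24,42,-4)
river: ρ → (-4,46,2)
river: ρ → (2,46,-4)
river: ρ → (-4,42,24)
river: ρ → (24,6,-22)
closes: descent 0, river 16
min |a| on river = 2

2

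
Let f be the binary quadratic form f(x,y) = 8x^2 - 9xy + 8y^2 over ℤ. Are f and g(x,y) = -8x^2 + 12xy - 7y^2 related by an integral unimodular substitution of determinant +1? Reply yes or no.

D₁ = -175, D₂ = -80
discriminants differ ⇒ not SL₂(ℤ)-equivalent

no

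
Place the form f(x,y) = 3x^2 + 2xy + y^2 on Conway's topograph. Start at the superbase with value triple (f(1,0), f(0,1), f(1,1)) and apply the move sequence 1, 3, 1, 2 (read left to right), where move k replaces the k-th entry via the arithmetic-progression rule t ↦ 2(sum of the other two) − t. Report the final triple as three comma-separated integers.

start (3,1,6) = (f(1,0),f(0,1),f(1,1))
replace slot 1: 2·(1+6) − 3 = 11 → (11,1,6)
replace slot 3: 2·(11+1) − 6 = 18 → (11,1,18)
replace slot 1: 2·(1+18) − 11 = 27 → (27,1,18)
replace slot 2: 2·(27+18) − 1 = 89 → (27,89,18)

27,89,18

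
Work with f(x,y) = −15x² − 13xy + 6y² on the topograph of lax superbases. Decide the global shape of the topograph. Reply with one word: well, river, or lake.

D = b²−4ac = (-13)² − 4·(-15)·6 = 529
D = 23² is a perfect square ⇒ form factors over ℤ ⇒ lakes

lake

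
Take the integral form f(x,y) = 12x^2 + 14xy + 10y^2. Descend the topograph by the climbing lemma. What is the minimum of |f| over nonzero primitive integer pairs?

translate: b→-10 (≡14 mod 24), so (12,14,10)→(12,-10,8)
flip: (12,-10,8)→(8,10,12)
translate: b→-6 (≡10 mod 16), so (8,10,12)→(8,-6,10)
reduced (well bottom): (8,-6,10) with a≤c, −a<b≤a
well minimum = a = 8

8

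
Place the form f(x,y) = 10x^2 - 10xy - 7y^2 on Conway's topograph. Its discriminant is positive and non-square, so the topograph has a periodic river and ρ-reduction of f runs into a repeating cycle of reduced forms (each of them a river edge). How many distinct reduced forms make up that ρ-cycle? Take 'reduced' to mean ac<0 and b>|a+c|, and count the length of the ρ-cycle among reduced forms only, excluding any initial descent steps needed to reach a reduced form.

D = 380, ⌊√D⌋ = 19
descent: ρ → (-7,10,10)  [lands on river]
river: ρ → (10,10,-7)
river: ρ → (-7,18,2)
river: ρ → (2,18,-7)
ρ-cycle length = 4 (tail of 1 descent step not counted)

4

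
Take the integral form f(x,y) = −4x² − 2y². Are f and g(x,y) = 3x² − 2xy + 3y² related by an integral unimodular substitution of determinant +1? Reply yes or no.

D₁ = -32, D₂ = -32
f is negative-definite; reduce −f:
−f: flip: (4,0,2)→(2,0,4)
−f: reduced (well bottom): (2,0,4) with a≤c, −a<b≤a
flip sign back: reduced form of f is (-2,0,-4)
g: flip: (3,-2,3)→(3,2,3)
g: reduced (well bottom): (3,2,3) with a≤c, −a<b≤a
reduced forms (-2, 0, -4) vs (3, 2, 3) ⇒ inequivalent

no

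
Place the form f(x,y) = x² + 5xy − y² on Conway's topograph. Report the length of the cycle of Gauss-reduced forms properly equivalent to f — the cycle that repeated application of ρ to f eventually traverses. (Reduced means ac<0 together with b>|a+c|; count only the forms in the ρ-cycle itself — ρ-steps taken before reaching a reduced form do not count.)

D = 29, ⌊√D⌋ = 5
river: ρ → (-1,5,1)
river: ρ → (1,5,-1)
ρ-cycle length = 2 (tail of 0 descent steps not counted)

2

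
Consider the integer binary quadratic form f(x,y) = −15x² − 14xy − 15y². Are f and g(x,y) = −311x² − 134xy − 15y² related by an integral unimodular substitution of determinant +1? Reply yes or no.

D₁ = -704, D₂ = -704
f is negative-definite; reduce −f:
−f: reduced (well bottom): (15,14,15) with a≤c, −a<b≤a
flip sign back: reduced form of f is (-15,-14,-15)
g is negative-definite; reduce −g:
−g: flip: (311,134,15)→(15,-134,311)
−g: translate: b→-14 (≡-134 mod 30), so (15,-134,311)→(15,-14,15)
−g: flip: (15,-14,15)→(15,14,15)
−g: reduced (well bottom): (15,14,15) with a≤c, −a<b≤a
flip sign back: reduced form of g is (-15,-14,-15)
reduced forms (-15, -14, -15) vs (-15, -14, -15) ⇒ equivalent

yes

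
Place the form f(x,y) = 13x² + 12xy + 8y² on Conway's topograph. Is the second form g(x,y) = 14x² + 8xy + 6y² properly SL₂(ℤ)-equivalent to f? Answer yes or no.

D₁ = -272, D₂ = -272
f: flip: (13,12,8)→(8,-12,13)
f: translate: b→4 (≡-12 mod 16), so (8,-12,13)→(8,4,9)
f: reduced (well bottom): (8,4,9) with a≤c, −a<b≤a
g: flip: (14,8,6)→(6,-8,14)
g: translate: b→4 (≡-8 mod 12), so (6,-8,14)→(6,4,12)
g: reduced (well bottom): (6,4,12) with a≤c, −a<b≤a
reduced forms (8, 4, 9) vs (6, 4, 12) ⇒ inequivalent

no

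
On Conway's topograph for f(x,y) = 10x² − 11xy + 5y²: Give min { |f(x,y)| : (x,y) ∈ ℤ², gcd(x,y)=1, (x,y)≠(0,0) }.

translate: b→9 (≡-11 mod 20), so (10,-11,5)→(10,9,4)
flip: (10,9,4)→(4,-9,10)
translate: b→-1 (≡-9 mod 8), so (4,-9,10)→(4,-1,5)
reduced (well bottom): (4,-1,5) with a≤c, −a<b≤a
well minimum = a = 4

4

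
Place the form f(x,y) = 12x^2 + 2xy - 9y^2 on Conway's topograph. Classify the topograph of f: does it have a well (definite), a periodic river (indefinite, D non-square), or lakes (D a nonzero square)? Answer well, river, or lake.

D = b²−4ac = 2² − 4·12·(-9) = 436
D > 0 non-square ⇒ indefinite ⇒ periodic river

river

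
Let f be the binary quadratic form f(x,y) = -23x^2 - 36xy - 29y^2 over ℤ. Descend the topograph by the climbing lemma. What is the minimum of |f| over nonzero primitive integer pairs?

translate: b→-10 (≡36 mod 46), so (23,36,29)→(23,-10,16)
flip: (23,-10,16)→(16,10,23)
reduced (well bottom): (16,10,23) with a≤c, −a<b≤a
well minimum |f| = |-16| = 16 (negative-definite)

16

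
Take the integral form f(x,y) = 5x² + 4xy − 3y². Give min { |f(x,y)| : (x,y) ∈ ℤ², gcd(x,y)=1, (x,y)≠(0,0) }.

river: ρ → (-3,8,1)
river: ρ → (1,8,-3)
river: ρ → (-3,4,5)
river: ρ → (5,6,-2)
river: ρ → (-2,6,5)
river: ρ → (5,4,-3)
closes: descent 0, river 6
min |a| on river = 1

1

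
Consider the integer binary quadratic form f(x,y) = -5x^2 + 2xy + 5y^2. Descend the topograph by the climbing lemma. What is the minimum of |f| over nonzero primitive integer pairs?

river: ρ → (5,8,-2)
river: ρ → (-2,8,5)
river: ρ → (5,2,-5)
river: ρ → (-5,8,2)
river: ρ → (2,8,-5)
river: ρ → (-5,2,5)
closes: descent 0, river 6
min |a| on river = 2

2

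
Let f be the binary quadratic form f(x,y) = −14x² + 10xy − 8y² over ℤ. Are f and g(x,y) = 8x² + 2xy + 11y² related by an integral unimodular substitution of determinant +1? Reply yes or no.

D₁ = -348, D₂ = -348
f is negative-definite; reduce −f:
−f: flip: (14,-10,8)→(8,10,14)
−f: translate: b→-6 (≡10 mod 16), so (8,10,14)→(8,-6,12)
−f: reduced (well bottom): (8,-6,12) with a≤c, −a<b≤a
flip sign back: reduced form of f is (-8,6,-12)
g: reduced (well bottom): (8,2,11) with a≤c, −a<b≤a
reduced forms (-8, 6, -12) vs (8, 2, 11) ⇒ inequivalent

no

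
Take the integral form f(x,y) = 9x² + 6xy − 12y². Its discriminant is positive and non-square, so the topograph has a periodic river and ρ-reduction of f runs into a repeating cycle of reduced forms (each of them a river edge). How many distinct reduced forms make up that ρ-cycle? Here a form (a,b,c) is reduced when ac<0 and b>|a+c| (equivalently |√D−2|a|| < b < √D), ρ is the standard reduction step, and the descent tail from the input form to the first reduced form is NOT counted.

D = 468, ⌊√D⌋ = 21
river: ρ → (-12,18,3)
river: ρ → (3,18,-12)
river: ρ → (-12,6,9)
river: ρ → (9,12,-9)
river: ρ → (-9,6,12)
river: ρ → (12,18,-3)
river: ρ → (-3,18,12)
river: ρ → (12,6,-9)
river: ρ → (-9,12,9)
river: ρ → (9,6,-12)
ρ-cycle length = 10 (tail of 0 descent steps not counted)

10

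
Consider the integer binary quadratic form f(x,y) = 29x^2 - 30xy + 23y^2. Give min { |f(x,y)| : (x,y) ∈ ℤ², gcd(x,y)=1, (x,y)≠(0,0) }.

translate: b→28 (≡-30 mod 58), so (29,-30,23)→(29,28,22)
flip: (29,28,22)→(22,-28,29)
translate: b→16 (≡-28 mod 44), so (22,-28,29)→(22,16,23)
reduced (well bottom): (22,16,23) with a≤c, −a<b≤a
well minimum = a = 22

22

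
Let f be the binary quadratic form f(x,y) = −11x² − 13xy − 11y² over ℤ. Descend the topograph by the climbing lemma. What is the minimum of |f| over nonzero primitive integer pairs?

translate: b→-9 (≡13 mod 22), so (11,13,11)→(11,-9,9)
flip: (11,-9,9)→(9,9,11)
reduced (well bottom): (9,9,11) with a≤c, −a<b≤a
well minimum |f| = |-9| = 9 (negative-definite)

9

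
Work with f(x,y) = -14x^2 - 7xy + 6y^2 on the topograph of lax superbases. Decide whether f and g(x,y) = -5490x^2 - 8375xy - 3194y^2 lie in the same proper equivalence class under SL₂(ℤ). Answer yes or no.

D₁ = 385, D₂ = 385
river cycle of f (length 12): (6, 19, -1), (-1, 19, 6), (6, 17, -4), (-4, 15, 10), (10, 5, -9), (-9, 13, 6), (6, 11, -11), (-11, 11, 6), (6, 13, -9), (-9, 5, 10), … (2 more)
river cycle of g (length 12): (6, 19, -1), (-1, 19, 6), (6, 17, -4), (-4, 15, 10), (10, 5, -9), (-9, 13, 6), (6, 11, -11), (-11, 11, 6), (6, 13, -9), (-9, 5, 10), … (2 more)
cycles coincide ⇒ equivalent

yes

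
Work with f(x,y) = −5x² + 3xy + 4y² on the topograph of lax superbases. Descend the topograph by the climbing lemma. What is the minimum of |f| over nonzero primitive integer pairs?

river: ρ → (4,5,-4)
river: ρ → (-4,3,5)
river: ρ → (5,7,-2)
river: ρ → (-2,9,1)
river: ρ → (1,9,-2)
river: ρ → (-2,7,5)
river: ρ → (5,3,-4)
river: ρ → (-4,5,4)
river: ρ → (4,3,-5)
river: ρ → (-5,7,2)
river: ρ → (2,9,-1)
river: ρ → (-1,9,2)
river: ρ → (2,7,-5)
river: ρ → (-5,3,4)
closes: descent 0, river 14
min |a| on river = 1

1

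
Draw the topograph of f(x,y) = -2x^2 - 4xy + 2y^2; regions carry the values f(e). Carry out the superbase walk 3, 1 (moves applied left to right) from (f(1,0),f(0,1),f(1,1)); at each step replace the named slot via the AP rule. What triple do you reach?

start (-2,2,-4) = (f(1,0),f(0,1),f(1,1))
replace slot 3: 2·((-2)+2) − (-4) = 4 → (-2,2,4)
replace slot 1: 2·(2+4) − (-2) = 14 → (14,2,4)

14,2,4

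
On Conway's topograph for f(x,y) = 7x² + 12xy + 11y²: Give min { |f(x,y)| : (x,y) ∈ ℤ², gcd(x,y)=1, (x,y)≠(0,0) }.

translate: b→-2 (≡12 mod 14), so (7,12,11)→(7,-2,6)
flip: (7,-2,6)→(6,2,7)
reduced (well bottom): (6,2,7) with a≤c, −a<b≤a
well minimum = a = 6

6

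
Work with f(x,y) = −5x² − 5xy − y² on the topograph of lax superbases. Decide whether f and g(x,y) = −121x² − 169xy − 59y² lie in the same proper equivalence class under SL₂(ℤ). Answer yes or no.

D₁ = 5, D₂ = 5
river cycle of f (length 2): (-1, 1, 1), (1, 1, -1)
river cycle of g (length 2): (-1, 1, 1), (1, 1, -1)
cycles coincide ⇒ equivalent

yes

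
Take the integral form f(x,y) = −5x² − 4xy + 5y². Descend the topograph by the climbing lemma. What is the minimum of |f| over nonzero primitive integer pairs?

descent: ρ → (5,4,-5)  [lands on river]
river: ρ → (-5,6,4)
river: ρ → (4,10,-1)
river: ρ → (-1,10,4)
river: ρ → (4,6,-5)
river: ρ → (-5,4,5)
river: ρ → (5,6,-4)
river: ρ → (-4,10,1)
river: ρ → (1,10,-4)
river: ρ → (-4,6,5)
closes: descent 1, river 10
min |a| on river = 1

1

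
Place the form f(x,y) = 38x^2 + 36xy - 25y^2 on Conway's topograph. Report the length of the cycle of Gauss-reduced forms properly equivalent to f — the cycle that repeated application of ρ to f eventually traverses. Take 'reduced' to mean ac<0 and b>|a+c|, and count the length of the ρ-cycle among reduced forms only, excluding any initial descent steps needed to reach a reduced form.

D = 5096, ⌊√D⌋ = 71
river: ρ → (-25,64,10)
river: ρ → (10,56,-49)
river: ρ → (-49,42,17)
river: ρ → (17,60,-22)
river: ρ → (-22,28,49)
river: ρ → (49,70,-1)
river: ρ → (-1,70,49)
river: ρ → (49,28,-22)
river: ρ → (-22,60,17)
river: ρ → (17,42,-49)
river: ρ → (-49,56,10)
river: ρ → (10,64,-25)
river: ρ → (-25,36,38)
river: ρ → (38,40,-23)
river: ρ → (-23,52,26)
river: ρ → (26,52,-23)
river: ρ → (-23,40,38)
river: ρ → (38,36,-25)
ρ-cycle length = 18 (tail of 0 descent steps not counted)

18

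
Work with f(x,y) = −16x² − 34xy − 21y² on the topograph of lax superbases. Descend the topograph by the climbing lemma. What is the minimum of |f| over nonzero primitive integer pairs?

translate: b→2 (≡34 mod 32), so (16,34,21)→(16,2,3)
flip: (16,2,3)→(3,-2,16)
reduced (well bottom): (3,-2,16) with a≤c, −a<b≤a
well minimum |f| = |-3| = 3 (negative-definite)

3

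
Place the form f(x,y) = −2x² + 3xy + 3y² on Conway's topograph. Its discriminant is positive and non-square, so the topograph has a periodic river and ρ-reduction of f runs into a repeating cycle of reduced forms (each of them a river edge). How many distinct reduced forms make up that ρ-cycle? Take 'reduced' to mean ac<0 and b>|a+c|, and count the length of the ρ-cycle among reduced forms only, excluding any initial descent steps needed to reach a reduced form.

D = 33, ⌊√D⌋ = 5
river: ρ → (3,3,-2)
river: ρ → (-2,5,1)
river: ρ → (1,5,-2)
river: ρ → (-2,3,3)
ρ-cycle length = 4 (tail of 0 descent steps not counted)

4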